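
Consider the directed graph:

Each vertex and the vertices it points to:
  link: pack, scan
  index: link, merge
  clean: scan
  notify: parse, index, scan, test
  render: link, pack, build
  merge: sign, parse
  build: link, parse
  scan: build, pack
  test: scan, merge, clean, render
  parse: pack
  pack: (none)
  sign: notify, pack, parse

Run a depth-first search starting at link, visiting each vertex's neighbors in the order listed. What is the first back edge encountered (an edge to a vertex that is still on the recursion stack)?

build→link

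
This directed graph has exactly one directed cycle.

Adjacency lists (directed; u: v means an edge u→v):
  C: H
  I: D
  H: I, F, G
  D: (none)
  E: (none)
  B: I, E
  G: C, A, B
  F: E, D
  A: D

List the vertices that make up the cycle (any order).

C, G, H

DFS with gray/black marking from G:
G gray
  C gray
    H gray
      I gray
        D gray
        D black
      I black
      F gray
        E gray
        E black
        F→D: D black — skip
      F black
      H→G: G is gray → back edge
Back edge closes the cycle G → C → H → G; its vertices are {C, G, H}.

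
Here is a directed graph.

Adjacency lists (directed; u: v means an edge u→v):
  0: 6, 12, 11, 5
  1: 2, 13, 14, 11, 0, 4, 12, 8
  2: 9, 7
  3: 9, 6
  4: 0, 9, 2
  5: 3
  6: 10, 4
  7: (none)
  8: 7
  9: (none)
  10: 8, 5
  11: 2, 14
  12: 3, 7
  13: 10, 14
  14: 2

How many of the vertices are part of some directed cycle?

7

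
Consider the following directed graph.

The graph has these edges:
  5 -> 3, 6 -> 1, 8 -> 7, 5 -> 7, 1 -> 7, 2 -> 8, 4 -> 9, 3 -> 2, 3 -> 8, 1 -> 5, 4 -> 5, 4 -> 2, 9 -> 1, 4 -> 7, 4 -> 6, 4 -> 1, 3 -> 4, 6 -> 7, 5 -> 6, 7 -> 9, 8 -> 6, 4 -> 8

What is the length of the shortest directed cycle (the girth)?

3

For each vertex v, BFS finds the shortest path from v back to v.
The shortest such closed walk is 3 → 4 → 5 → 3, length 3.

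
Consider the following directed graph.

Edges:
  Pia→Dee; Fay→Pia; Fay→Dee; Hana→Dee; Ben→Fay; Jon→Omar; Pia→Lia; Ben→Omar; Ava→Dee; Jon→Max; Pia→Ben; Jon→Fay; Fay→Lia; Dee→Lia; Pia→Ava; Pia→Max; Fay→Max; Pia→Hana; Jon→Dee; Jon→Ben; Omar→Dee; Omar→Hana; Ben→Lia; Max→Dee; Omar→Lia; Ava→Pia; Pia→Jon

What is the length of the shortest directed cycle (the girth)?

For each vertex v, BFS finds the shortest path from v back to v.
The shortest such closed walk is Pia → Ava → Pia, length 2.

2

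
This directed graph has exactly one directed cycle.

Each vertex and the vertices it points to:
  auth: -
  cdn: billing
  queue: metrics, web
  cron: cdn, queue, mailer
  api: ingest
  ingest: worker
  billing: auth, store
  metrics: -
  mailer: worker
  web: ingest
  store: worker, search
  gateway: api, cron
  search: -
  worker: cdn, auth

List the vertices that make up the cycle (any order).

cdn, store, worker, billing

DFS with gray/black marking from cdn:
cdn gray
  billing gray
    auth gray
    auth black
    store gray
      worker gray
        worker→cdn: cdn is gray → back edge
Back edge closes the cycle cdn → billing → store → worker → cdn; its vertices are {cdn, store, worker, billing}.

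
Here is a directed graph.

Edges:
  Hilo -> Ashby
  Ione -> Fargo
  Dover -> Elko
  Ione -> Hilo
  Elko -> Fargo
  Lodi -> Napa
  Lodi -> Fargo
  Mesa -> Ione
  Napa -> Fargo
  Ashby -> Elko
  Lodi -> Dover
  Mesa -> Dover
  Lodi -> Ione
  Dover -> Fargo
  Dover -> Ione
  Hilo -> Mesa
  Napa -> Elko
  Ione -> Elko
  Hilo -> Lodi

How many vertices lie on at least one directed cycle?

5

A vertex is on a directed cycle iff it belongs to a strongly connected component of size ≥ 2 (or has a self-loop).
The vertices on cycles are {Hilo, Ione, Lodi, Mesa, Dover} — 5 in total.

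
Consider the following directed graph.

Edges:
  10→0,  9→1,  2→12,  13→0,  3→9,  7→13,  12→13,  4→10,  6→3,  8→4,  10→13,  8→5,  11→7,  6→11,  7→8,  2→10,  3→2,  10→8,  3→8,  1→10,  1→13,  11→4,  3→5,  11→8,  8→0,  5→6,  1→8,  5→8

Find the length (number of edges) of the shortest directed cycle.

2

For each vertex v, BFS finds the shortest path from v back to v.
The shortest such closed walk is 5 → 8 → 5, length 2.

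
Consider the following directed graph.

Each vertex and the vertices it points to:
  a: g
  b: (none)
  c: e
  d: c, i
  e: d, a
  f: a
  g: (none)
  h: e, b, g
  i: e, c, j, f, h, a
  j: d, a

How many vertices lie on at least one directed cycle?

6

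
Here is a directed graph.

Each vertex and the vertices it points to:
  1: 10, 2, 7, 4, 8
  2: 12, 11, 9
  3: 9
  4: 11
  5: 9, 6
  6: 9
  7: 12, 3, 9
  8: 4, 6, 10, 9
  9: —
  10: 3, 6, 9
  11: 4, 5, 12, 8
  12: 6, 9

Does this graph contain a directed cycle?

Yes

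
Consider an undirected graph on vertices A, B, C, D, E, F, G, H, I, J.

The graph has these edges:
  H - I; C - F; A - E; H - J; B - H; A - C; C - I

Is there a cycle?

No

DFS, tracking each vertex's parent; an edge to a visited non-parent vertex closes a cycle.
Start from E:
visit E (parent –)
  visit A (parent E)
    visit C (parent A)
      visit F (parent C)
        F–C: parent, skip
      C–A: parent, skip
      visit I (parent C)
        visit H (parent I)
          H–I: parent, skip
          visit J (parent H)
            J–H: parent, skip
          visit B (parent H)
            B–H: parent, skip
        I–C: parent, skip
    A–E: parent, skip
visit D (parent –)
visit G (parent –)
No non-parent visited neighbor found — the graph is a forest.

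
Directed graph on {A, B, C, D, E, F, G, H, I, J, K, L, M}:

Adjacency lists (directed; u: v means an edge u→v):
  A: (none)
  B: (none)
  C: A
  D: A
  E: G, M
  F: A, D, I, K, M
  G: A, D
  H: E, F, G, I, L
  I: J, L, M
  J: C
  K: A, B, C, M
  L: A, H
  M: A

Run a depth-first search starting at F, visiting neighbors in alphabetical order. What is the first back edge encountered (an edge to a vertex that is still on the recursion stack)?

DFS from F (visiting neighbors in alphabetical order); mark gray on enter, black on exit:
F gray
  A gray
  A black
  D gray
    D→A: A black — skip
  D black
  I gray
    J gray
      C gray
        C→A: A black — skip
      C black
    J black
    L gray
      L→A: A black — skip
      H gray
        E gray
          G gray
            G→A: A black — skip
            G→D: D black — skip
          G black
          M gray
            M→A: A black — skip
          M black
        E black
        H→F: F is gray → back edge
First back edge: H → F.

H->F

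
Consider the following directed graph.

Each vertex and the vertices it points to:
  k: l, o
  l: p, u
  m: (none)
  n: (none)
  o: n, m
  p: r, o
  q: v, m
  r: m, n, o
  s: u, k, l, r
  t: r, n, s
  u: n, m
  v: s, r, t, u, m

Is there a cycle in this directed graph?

No

DFS with white/gray/black marking, starting from u:
u gray
  n gray
  n black
  m gray
  m black
u black
k gray
  l gray
    p gray
      r gray
        r→m: m black — skip
        r→n: n black — skip
        o gray
          o→n: n black — skip
          o→m: m black — skip
        o black
      r black
      p→o: o black — skip
    p black
    l→u: u black — skip
  l black
  k→o: o black — skip
k black
q gray
  v gray
    s gray
      s→u: u black — skip
      s→k: k black — skip
      s→l: l black — skip
      s→r: r black — skip
    s black
    v→r: r black — skip
    t gray
      t→r: r black — skip
      t→n: n black — skip
      t→s: s black — skip
    t black
    v→u: u black — skip
    v→m: m black — skip
  v black
  q→m: m black — skip
q black
Every edge goes to a white or black vertex — no back edge, so the graph is acyclic.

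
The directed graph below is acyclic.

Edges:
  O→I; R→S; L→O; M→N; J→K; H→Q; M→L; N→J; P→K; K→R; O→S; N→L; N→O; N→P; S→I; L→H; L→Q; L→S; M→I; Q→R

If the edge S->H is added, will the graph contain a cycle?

Adding S→H creates a cycle iff H can already reach S.
Path from H: H → Q → R → S.
So H → … → S → H is a cycle.

Yes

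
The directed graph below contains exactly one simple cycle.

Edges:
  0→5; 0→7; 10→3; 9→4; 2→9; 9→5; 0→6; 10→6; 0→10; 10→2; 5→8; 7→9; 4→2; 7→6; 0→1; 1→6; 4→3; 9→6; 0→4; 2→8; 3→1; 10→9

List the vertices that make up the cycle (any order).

DFS with gray/black marking from 4:
4 gray
  2 gray
    9 gray
      6 gray
      6 black
      9→4: 4 is gray → back edge
Back edge closes the cycle 4 → 2 → 9 → 4; its vertices are {2, 4, 9}.

2, 4, 9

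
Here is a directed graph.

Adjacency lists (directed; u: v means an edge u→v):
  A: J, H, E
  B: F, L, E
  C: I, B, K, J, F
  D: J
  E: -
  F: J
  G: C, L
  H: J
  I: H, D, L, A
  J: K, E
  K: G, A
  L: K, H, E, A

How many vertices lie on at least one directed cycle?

11

A vertex is on a directed cycle iff it belongs to a strongly connected component of size ≥ 2 (or has a self-loop).
The vertices on cycles are {A, B, C, D, F, G, H, I, J, K, L} — 11 in total.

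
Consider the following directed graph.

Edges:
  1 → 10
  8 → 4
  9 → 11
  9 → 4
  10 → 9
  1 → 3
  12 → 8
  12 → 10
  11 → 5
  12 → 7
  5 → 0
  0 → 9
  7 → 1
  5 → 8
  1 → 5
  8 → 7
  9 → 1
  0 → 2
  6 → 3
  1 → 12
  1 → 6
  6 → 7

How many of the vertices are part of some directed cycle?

A vertex is on a directed cycle iff it belongs to a strongly connected component of size ≥ 2 (or has a self-loop).
The vertices on cycles are {0, 1, 5, 6, 7, 8, 9, 10, 11, 12} — 10 in total.

10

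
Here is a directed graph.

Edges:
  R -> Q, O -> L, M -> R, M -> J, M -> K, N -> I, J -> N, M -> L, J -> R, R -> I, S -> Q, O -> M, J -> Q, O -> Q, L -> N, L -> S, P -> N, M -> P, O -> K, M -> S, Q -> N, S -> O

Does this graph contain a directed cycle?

Yes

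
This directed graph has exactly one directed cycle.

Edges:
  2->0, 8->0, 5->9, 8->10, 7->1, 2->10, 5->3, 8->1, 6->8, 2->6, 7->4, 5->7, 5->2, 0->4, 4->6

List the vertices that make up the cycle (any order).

0, 4, 6, 8

DFS with gray/black marking from 0:
0 gray
  4 gray
    6 gray
      8 gray
        8→0: 0 is gray → back edge
Back edge closes the cycle 0 → 4 → 6 → 8 → 0; its vertices are {0, 4, 6, 8}.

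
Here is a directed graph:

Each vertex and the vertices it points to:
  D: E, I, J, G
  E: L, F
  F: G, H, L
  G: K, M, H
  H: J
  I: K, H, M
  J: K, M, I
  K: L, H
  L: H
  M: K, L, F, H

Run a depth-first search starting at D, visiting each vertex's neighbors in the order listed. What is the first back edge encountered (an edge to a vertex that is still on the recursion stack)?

K->L

DFS from D (visiting each vertex's neighbors in the order listed); mark gray on enter, black on exit:
D gray
  E gray
    L gray
      H gray
        J gray
          K gray
            K→L: L is gray → back edge
First back edge: K → L.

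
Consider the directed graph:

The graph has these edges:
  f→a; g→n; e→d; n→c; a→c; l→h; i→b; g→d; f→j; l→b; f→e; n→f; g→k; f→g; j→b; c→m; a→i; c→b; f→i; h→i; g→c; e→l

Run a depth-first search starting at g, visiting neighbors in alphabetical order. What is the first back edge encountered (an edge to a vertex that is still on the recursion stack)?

DFS from g (visiting neighbors in alphabetical order); mark gray on enter, black on exit:
g gray
  c gray
    b gray
    b black
    m gray
    m black
  c black
  d gray
  d black
  k gray
  k black
  n gray
    n→c: c black — skip
    f gray
      a gray
        a→c: c black — skip
        i gray
          i→b: b black — skip
        i black
      a black
      e gray
        e→d: d black — skip
        l gray
          l→b: b black — skip
          h gray
            h→i: i black — skip
          h black
        l black
      e black
      f→g: g is gray → back edge
First back edge: f → g.

f→g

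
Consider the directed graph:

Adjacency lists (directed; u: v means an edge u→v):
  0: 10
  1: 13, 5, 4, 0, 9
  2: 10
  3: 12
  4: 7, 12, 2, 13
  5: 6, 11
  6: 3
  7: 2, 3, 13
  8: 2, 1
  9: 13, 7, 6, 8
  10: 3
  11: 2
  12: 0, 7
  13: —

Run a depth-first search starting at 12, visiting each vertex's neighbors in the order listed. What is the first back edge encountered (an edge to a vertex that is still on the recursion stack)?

3→12

DFS from 12 (visiting each vertex's neighbors in the order listed); mark gray on enter, black on exit:
12 gray
  0 gray
    10 gray
      3 gray
        3→12: 12 is gray → back edge
First back edge: 3 → 12.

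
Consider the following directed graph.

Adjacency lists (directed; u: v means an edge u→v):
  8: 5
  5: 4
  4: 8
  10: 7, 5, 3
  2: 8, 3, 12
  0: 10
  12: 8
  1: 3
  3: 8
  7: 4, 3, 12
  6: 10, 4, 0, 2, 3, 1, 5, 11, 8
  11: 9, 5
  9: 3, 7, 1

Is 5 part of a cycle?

Yes

5 is on a cycle iff 5 can reach itself via ≥1 edge.
5 → 4 → 8 → 5 — yes.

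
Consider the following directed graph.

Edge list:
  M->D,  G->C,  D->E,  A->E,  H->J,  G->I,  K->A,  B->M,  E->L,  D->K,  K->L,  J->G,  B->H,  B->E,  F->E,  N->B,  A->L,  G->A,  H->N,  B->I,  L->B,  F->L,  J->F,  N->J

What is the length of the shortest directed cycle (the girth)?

3

For each vertex v, BFS finds the shortest path from v back to v.
The shortest such closed walk is N → B → H → N, length 3.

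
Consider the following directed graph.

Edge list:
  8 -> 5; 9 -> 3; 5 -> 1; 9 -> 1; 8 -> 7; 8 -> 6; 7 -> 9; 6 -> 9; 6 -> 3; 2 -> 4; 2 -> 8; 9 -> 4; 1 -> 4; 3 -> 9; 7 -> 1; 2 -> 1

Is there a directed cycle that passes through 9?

Yes

9 is on a cycle iff 9 can reach itself via ≥1 edge.
9 → 3 → 9 — yes.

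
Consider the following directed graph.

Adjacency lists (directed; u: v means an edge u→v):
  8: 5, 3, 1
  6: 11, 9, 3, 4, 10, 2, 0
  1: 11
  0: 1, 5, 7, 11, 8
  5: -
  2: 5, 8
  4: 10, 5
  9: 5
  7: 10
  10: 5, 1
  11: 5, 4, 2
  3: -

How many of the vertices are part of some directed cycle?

6

A vertex is on a directed cycle iff it belongs to a strongly connected component of size ≥ 2 (or has a self-loop).
The vertices on cycles are {1, 2, 4, 8, 10, 11} — 6 in total.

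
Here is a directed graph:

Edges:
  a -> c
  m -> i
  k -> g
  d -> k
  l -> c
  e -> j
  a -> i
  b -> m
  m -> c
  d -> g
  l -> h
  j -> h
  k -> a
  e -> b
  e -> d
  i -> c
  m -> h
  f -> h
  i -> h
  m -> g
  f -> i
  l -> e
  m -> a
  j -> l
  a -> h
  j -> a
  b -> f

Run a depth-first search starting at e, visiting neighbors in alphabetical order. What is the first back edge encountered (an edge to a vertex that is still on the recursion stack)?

DFS from e (visiting neighbors in alphabetical order); mark gray on enter, black on exit:
e gray
  b gray
    f gray
      h gray
      h black
      i gray
        c gray
        c black
        i→h: h black — skip
      i black
    f black
    m gray
      a gray
        a→c: c black — skip
        a→h: h black — skip
        a→i: i black — skip
      a black
      m→c: c black — skip
      g gray
      g black
      m→h: h black — skip
      m→i: i black — skip
    m black
  b black
  d gray
    d→g: g black — skip
    k gray
      k→a: a black — skip
      k→g: g black — skip
    k black
  d black
  j gray
    j→a: a black — skip
    j→h: h black — skip
    l gray
      l→c: c black — skip
      l→e: e is gray → back edge
First back edge: l → e.

l->e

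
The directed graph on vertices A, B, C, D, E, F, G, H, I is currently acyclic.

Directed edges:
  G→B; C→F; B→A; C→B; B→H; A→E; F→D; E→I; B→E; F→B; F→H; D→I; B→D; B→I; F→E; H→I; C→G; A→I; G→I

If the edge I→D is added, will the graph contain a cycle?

Adding I→D creates a cycle iff D can already reach I.
Path from D: D → I.
So D → … → I → D is a cycle.

Yes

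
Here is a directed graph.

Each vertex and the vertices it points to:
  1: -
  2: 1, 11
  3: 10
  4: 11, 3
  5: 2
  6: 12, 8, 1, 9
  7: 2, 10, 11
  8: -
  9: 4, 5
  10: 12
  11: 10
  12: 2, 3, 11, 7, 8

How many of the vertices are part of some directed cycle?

A vertex is on a directed cycle iff it belongs to a strongly connected component of size ≥ 2 (or has a self-loop).
The vertices on cycles are {2, 3, 7, 10, 11, 12} — 6 in total.

6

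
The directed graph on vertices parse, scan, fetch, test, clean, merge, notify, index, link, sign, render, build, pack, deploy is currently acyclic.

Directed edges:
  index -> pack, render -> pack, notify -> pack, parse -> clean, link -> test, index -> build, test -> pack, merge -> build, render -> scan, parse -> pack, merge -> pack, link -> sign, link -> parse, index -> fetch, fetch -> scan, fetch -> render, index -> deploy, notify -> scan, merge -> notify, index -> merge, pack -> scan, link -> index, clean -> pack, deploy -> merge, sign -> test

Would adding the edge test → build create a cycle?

No

Adding test→build creates a cycle iff build can already reach test.
Explore from build: no path reaches test. The graph stays acyclic.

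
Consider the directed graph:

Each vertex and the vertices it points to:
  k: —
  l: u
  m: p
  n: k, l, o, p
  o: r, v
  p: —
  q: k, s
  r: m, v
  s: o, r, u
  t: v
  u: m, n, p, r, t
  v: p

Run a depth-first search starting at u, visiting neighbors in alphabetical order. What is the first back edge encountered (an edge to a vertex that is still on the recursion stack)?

l->u

DFS from u (visiting neighbors in alphabetical order); mark gray on enter, black on exit:
u gray
  m gray
    p gray
    p black
  m black
  n gray
    k gray
    k black
    l gray
      l→u: u is gray → back edge
First back edge: l → u.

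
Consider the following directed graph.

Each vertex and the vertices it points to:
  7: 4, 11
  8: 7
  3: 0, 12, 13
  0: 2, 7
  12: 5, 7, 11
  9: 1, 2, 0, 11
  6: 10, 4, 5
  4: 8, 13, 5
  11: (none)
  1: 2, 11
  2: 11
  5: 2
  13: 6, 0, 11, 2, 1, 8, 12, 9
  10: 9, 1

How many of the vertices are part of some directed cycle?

9

A vertex is on a directed cycle iff it belongs to a strongly connected component of size ≥ 2 (or has a self-loop).
The vertices on cycles are {0, 4, 6, 7, 8, 9, 10, 12, 13} — 9 in total.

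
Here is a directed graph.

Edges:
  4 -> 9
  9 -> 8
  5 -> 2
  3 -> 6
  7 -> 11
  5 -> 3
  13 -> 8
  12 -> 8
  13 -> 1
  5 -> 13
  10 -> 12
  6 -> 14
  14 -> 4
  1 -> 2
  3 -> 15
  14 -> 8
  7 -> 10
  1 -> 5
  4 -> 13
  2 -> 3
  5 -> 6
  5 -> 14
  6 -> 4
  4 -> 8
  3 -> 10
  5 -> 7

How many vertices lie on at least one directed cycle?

8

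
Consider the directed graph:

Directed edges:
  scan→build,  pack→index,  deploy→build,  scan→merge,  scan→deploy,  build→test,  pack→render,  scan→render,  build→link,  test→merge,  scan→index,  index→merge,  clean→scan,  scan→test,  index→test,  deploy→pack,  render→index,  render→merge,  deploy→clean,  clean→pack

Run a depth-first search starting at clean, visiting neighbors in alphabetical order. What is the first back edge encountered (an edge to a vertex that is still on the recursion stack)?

deploy->clean

DFS from clean (visiting neighbors in alphabetical order); mark gray on enter, black on exit:
clean gray
  pack gray
    index gray
      merge gray
      merge black
      test gray
        test→merge: merge black — skip
      test black
    index black
    render gray
      render→index: index black — skip
      render→merge: merge black — skip
    render black
  pack black
  scan gray
    build gray
      link gray
      link black
      build→test: test black — skip
    build black
    deploy gray
      deploy→build: build black — skip
      deploy→clean: clean is gray → back edge
First back edge: deploy → clean.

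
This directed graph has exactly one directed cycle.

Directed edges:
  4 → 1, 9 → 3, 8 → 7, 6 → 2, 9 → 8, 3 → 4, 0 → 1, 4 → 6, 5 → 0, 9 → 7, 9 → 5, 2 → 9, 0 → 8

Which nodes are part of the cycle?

2, 3, 4, 6, 9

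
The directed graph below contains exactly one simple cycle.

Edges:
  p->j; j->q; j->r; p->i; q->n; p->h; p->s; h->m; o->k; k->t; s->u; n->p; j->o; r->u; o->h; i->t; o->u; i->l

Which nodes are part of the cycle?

j, n, p, q

DFS with gray/black marking from p:
p gray
  s gray
    u gray
    u black
  s black
  j gray
    r gray
      r→u: u black — skip
    r black
    q gray
      n gray
        n→p: p is gray → back edge
Back edge closes the cycle p → j → q → n → p; its vertices are {j, n, p, q}.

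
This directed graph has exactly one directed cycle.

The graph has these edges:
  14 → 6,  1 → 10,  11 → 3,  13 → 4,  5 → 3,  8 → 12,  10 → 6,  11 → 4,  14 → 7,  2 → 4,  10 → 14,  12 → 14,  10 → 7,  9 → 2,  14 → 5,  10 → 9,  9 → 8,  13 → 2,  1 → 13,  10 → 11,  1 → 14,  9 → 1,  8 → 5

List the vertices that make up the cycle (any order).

DFS with gray/black marking from 1:
1 gray
  14 gray
    6 gray
    6 black
    7 gray
    7 black
    5 gray
      3 gray
      3 black
    5 black
  14 black
  10 gray
    9 gray
      2 gray
        4 gray
        4 black
      2 black
      8 gray
        8→5: 5 black — skip
        12 gray
          12→14: 14 black — skip
        12 black
      8 black
      9→1: 1 is gray → back edge
Back edge closes the cycle 1 → 10 → 9 → 1; its vertices are {1, 9, 10}.

1, 9, 10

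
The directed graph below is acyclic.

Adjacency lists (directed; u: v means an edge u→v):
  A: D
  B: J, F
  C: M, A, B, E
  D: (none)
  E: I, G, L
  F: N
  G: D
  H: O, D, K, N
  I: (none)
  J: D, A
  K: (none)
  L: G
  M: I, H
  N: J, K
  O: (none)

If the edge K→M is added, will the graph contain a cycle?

Adding K→M creates a cycle iff M can already reach K.
Path from M: M → H → K.
So M → … → K → M is a cycle.

Yes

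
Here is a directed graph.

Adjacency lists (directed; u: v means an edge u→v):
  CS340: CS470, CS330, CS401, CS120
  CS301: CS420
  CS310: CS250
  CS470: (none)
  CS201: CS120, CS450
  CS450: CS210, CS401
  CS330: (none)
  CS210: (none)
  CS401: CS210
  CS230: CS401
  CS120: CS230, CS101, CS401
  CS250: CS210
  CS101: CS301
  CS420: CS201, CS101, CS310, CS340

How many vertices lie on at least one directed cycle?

6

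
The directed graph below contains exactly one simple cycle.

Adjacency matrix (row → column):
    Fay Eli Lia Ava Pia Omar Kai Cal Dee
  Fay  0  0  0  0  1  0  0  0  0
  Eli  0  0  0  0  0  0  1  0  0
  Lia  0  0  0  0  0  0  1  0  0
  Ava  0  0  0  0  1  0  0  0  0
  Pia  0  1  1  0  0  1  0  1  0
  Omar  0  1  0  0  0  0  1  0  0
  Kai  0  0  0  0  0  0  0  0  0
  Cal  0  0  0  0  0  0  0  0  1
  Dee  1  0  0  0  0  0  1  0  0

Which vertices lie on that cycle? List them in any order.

DFS with gray/black marking from Pia:
Pia gray
  Lia gray
    Kai gray
    Kai black
  Lia black
  Cal gray
    Dee gray
      Fay gray
        Fay→Pia: Pia is gray → back edge
Back edge closes the cycle Pia → Cal → Dee → Fay → Pia; its vertices are {Cal, Dee, Fay, Pia}.

Cal, Dee, Fay, Pia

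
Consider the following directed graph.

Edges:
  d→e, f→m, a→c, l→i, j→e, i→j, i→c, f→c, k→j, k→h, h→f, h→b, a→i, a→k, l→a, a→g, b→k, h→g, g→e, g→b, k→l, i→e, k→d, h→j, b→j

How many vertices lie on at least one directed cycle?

A vertex is on a directed cycle iff it belongs to a strongly connected component of size ≥ 2 (or has a self-loop).
The vertices on cycles are {a, b, g, h, k, l} — 6 in total.

6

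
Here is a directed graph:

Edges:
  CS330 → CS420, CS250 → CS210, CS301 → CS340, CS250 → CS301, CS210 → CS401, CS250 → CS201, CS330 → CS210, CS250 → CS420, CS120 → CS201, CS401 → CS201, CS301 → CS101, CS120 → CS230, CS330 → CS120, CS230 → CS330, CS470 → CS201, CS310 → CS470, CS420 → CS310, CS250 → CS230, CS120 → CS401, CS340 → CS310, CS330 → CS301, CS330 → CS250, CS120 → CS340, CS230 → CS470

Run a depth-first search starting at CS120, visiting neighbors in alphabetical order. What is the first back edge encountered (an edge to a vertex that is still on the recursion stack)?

CS330→CS120

DFS from CS120 (visiting neighbors in alphabetical order); mark gray on enter, black on exit:
CS120 gray
  CS201 gray
  CS201 black
  CS230 gray
    CS330 gray
      CS330→CS120: CS120 is gray → back edge
First back edge: CS330 → CS120.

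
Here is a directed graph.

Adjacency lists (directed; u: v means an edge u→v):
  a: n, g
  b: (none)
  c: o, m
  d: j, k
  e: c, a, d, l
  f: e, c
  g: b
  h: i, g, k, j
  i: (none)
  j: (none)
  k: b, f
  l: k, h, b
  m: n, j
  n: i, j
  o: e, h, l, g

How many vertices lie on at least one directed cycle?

8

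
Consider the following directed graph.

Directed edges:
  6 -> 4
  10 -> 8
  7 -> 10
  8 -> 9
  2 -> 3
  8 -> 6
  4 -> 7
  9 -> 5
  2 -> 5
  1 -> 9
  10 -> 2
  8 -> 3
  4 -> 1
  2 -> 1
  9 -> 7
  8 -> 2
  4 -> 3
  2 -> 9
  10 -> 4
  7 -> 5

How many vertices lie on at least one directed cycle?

A vertex is on a directed cycle iff it belongs to a strongly connected component of size ≥ 2 (or has a self-loop).
The vertices on cycles are {1, 2, 4, 6, 7, 8, 9, 10} — 8 in total.

8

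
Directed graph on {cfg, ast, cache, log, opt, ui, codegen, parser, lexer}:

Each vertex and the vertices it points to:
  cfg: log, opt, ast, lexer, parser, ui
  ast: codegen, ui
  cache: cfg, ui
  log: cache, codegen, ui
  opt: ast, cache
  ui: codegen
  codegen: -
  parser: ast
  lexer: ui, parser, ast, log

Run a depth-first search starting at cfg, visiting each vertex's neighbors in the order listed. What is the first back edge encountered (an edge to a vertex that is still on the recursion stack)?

DFS from cfg (visiting each vertex's neighbors in the order listed); mark gray on enter, black on exit:
cfg gray
  log gray
    cache gray
      cache→cfg: cfg is gray → back edge
First back edge: cache → cfg.

cache->cfg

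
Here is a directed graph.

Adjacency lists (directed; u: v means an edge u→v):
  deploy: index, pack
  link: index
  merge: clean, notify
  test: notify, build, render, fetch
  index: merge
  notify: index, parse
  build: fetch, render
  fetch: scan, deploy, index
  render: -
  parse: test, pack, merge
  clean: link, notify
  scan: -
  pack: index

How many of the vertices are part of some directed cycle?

A vertex is on a directed cycle iff it belongs to a strongly connected component of size ≥ 2 (or has a self-loop).
The vertices on cycles are {link, pack, test, build, clean, fetch, index, merge, parse, deploy, notify} — 11 in total.

11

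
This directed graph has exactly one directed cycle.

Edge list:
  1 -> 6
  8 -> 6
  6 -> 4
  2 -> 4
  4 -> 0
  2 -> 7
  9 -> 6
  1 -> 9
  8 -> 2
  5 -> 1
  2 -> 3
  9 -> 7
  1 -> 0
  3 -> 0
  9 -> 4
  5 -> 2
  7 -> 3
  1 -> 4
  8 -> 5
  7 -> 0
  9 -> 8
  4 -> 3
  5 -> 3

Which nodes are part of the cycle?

1, 5, 8, 9

DFS with gray/black marking from 9:
9 gray
  4 gray
    0 gray
    0 black
    3 gray
      3→0: 0 black — skip
    3 black
  4 black
  7 gray
    7→3: 3 black — skip
    7→0: 0 black — skip
  7 black
  8 gray
    2 gray
      2→4: 4 black — skip
      2→7: 7 black — skip
      2→3: 3 black — skip
    2 black
    6 gray
      6→4: 4 black — skip
    6 black
    5 gray
      5→2: 2 black — skip
      5→3: 3 black — skip
      1 gray
        1→9: 9 is gray → back edge
Back edge closes the cycle 9 → 8 → 5 → 1 → 9; its vertices are {1, 5, 8, 9}.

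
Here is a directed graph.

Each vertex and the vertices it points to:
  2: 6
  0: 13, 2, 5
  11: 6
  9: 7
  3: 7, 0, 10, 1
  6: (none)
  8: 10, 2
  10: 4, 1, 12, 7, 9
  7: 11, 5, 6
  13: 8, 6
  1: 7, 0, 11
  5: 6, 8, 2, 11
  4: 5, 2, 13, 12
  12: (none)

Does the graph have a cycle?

Yes

DFS with white/gray/black marking, starting from 1:
1 gray
  7 gray
    11 gray
      6 gray
      6 black
    11 black
    5 gray
      5→6: 6 black — skip
      8 gray
        10 gray
          4 gray
            4→5: 5 is gray → back edge
Back edge found, so a cycle exists: 5 → 8 → 10 → 4 → 5.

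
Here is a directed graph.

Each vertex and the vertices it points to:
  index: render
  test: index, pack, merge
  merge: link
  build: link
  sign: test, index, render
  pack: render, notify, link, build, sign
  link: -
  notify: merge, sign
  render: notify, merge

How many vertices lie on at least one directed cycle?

6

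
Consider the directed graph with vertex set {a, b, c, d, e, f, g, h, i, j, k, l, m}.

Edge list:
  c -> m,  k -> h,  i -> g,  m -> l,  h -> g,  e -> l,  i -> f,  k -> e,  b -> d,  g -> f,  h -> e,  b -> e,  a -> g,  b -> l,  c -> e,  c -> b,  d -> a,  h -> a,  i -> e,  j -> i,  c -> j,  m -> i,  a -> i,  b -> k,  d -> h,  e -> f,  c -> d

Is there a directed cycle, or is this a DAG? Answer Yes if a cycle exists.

DFS with white/gray/black marking, starting from a:
a gray
  i gray
    g gray
      f gray
      f black
    g black
    i→f: f black — skip
    e gray
      e→f: f black — skip
      l gray
      l black
    e black
  i black
  a→g: g black — skip
a black
b gray
  k gray
    k→e: e black — skip
    h gray
      h→e: e black — skip
      h→a: a black — skip
      h→g: g black — skip
    h black
  k black
  b→l: l black — skip
  d gray
    d→a: a black — skip
    d→h: h black — skip
  d black
  b→e: e black — skip
b black
c gray
  c→d: d black — skip
  m gray
    m→l: l black — skip
    m→i: i black — skip
  m black
  j gray
    j→i: i black — skip
  j black
  c→b: b black — skip
  c→e: e black — skip
c black
Every edge goes to a white or black vertex — no back edge, so the graph is acyclic.

No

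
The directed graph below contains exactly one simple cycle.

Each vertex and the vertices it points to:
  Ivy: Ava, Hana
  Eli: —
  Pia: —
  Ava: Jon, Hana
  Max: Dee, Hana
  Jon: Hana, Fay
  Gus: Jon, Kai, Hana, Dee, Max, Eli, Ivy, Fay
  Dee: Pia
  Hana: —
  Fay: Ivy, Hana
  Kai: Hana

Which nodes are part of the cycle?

Ava, Fay, Ivy, Jon

DFS with gray/black marking from Fay:
Fay gray
  Ivy gray
    Ava gray
      Jon gray
        Hana gray
        Hana black
        Jon→Fay: Fay is gray → back edge
Back edge closes the cycle Fay → Ivy → Ava → Jon → Fay; its vertices are {Ava, Fay, Ivy, Jon}.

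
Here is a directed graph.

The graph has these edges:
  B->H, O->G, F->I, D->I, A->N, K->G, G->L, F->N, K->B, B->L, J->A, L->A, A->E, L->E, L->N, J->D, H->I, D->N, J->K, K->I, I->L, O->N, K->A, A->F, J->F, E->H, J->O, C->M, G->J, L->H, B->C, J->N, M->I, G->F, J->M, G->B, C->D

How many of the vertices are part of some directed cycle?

10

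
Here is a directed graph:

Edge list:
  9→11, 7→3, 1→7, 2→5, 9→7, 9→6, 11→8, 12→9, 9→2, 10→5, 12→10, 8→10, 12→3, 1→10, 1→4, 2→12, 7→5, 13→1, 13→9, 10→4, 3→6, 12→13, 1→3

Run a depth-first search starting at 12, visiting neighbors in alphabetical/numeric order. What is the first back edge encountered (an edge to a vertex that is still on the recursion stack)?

DFS from 12 (visiting neighbors in alphabetical/numeric order); mark gray on enter, black on exit:
12 gray
  3 gray
    6 gray
    6 black
  3 black
  9 gray
    2 gray
      5 gray
      5 black
      2→12: 12 is gray → back edge
First back edge: 2 → 12.

2->12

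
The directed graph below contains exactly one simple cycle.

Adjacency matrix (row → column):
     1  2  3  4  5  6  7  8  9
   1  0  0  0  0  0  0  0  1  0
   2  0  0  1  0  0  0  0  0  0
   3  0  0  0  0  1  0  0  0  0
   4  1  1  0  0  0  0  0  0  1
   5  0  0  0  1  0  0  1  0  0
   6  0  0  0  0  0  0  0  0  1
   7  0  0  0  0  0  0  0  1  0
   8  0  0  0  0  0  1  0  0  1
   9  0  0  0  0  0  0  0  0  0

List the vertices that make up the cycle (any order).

2, 3, 4, 5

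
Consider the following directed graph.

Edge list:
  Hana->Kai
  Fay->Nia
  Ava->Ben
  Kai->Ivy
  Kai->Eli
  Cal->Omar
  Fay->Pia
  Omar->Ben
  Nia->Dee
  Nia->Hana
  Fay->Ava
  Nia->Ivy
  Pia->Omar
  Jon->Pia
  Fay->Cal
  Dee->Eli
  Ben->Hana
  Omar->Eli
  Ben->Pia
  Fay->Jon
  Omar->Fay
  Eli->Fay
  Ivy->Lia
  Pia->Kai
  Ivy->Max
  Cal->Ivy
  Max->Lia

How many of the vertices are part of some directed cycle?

12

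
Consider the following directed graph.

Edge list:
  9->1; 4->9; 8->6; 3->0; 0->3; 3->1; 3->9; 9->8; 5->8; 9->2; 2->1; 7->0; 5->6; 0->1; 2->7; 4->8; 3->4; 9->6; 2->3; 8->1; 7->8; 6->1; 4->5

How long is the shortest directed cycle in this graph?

For each vertex v, BFS finds the shortest path from v back to v.
The shortest such closed walk is 3 → 0 → 3, length 2.

2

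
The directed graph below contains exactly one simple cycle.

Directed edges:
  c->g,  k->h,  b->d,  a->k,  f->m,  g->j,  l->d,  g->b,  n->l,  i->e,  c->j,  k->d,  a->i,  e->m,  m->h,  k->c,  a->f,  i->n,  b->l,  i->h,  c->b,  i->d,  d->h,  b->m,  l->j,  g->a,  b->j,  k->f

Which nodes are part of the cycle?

DFS with gray/black marking from g:
g gray
  a gray
    f gray
      m gray
        h gray
        h black
      m black
    f black
    k gray
      c gray
        b gray
          d gray
            d→h: h black — skip
          d black
          l gray
            j gray
            j black
            l→d: d black — skip
          l black
          b→m: m black — skip
          b→j: j black — skip
        b black
        c→j: j black — skip
        c→g: g is gray → back edge
Back edge closes the cycle g → a → k → c → g; its vertices are {a, c, g, k}.

a, c, g, k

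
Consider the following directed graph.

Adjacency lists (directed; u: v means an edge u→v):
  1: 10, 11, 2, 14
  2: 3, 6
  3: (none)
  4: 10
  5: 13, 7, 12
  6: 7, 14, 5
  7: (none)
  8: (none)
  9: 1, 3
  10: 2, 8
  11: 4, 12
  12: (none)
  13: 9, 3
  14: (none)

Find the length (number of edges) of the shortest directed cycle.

6

For each vertex v, BFS finds the shortest path from v back to v.
The shortest such closed walk is 9 → 1 → 2 → 6 → 5 → 13 → 9, length 6.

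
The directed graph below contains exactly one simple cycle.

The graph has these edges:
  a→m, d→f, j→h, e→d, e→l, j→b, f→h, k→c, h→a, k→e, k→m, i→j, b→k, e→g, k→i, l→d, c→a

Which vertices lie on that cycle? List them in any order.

DFS with gray/black marking from k:
k gray
  c gray
    a gray
      m gray
      m black
    a black
  c black
  e gray
    g gray
    g black
    d gray
      f gray
        h gray
          h→a: a black — skip
        h black
      f black
    d black
    l gray
      l→d: d black — skip
    l black
  e black
  i gray
    j gray
      j→h: h black — skip
      b gray
        b→k: k is gray → back edge
Back edge closes the cycle k → i → j → b → k; its vertices are {b, i, j, k}.

b, i, j, k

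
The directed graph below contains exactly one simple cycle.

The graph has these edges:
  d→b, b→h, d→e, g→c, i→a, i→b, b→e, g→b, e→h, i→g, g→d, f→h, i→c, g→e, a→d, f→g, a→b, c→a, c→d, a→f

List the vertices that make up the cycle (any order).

a, c, f, g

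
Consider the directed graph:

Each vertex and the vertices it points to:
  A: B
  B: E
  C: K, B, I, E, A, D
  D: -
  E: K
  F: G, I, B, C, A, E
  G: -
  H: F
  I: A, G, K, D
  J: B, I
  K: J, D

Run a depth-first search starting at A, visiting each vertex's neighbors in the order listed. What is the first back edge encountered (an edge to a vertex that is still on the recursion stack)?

DFS from A (visiting each vertex's neighbors in the order listed); mark gray on enter, black on exit:
A gray
  B gray
    E gray
      K gray
        J gray
          J→B: B is gray → back edge
First back edge: J → B.

J→B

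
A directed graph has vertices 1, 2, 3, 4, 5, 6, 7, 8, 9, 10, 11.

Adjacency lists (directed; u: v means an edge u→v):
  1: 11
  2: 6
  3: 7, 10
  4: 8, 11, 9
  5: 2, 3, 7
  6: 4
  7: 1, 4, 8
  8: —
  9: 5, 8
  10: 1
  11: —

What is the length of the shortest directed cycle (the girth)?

For each vertex v, BFS finds the shortest path from v back to v.
The shortest such closed walk is 5 → 7 → 4 → 9 → 5, length 4.

4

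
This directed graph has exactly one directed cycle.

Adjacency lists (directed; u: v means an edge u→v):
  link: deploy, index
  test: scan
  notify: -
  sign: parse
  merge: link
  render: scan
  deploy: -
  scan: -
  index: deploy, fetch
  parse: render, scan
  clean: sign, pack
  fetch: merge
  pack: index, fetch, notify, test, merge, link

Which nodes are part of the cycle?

link, fetch, index, merge

DFS with gray/black marking from fetch:
fetch gray
  merge gray
    link gray
      deploy gray
      deploy black
      index gray
        index→deploy: deploy black — skip
        index→fetch: fetch is gray → back edge
Back edge closes the cycle fetch → merge → link → index → fetch; its vertices are {link, fetch, index, merge}.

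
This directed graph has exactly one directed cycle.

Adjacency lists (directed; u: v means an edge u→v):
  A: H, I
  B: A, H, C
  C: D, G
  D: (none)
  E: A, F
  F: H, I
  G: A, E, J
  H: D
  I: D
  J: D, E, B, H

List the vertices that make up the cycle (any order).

B, C, G, J

DFS with gray/black marking from G:
G gray
  A gray
    H gray
      D gray
      D black
    H black
    I gray
      I→D: D black — skip
    I black
  A black
  E gray
    E→A: A black — skip
    F gray
      F→H: H black — skip
      F→I: I black — skip
    F black
  E black
  J gray
    J→D: D black — skip
    J→E: E black — skip
    B gray
      B→A: A black — skip
      B→H: H black — skip
      C gray
        C→D: D black — skip
        C→G: G is gray → back edge
Back edge closes the cycle G → J → B → C → G; its vertices are {B, C, G, J}.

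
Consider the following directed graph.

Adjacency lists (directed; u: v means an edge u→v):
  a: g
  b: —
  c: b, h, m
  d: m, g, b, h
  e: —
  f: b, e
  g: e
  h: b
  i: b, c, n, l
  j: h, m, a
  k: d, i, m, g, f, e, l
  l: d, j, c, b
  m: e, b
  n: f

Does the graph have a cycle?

No

DFS with white/gray/black marking, starting from i:
i gray
  b gray
  b black
  c gray
    c→b: b black — skip
    h gray
      h→b: b black — skip
    h black
    m gray
      e gray
      e black
      m→b: b black — skip
    m black
  c black
  n gray
    f gray
      f→b: b black — skip
      f→e: e black — skip
    f black
  n black
  l gray
    d gray
      d→m: m black — skip
      g gray
        g→e: e black — skip
      g black
      d→b: b black — skip
      d→h: h black — skip
    d black
    j gray
      j→h: h black — skip
      j→m: m black — skip
      a gray
        a→g: g black — skip
      a black
    j black
    l→c: c black — skip
    l→b: b black — skip
  l black
i black
k gray
  k→d: d black — skip
  k→i: i black — skip
  k→m: m black — skip
  k→g: g black — skip
  k→f: f black — skip
  k→e: e black — skip
  k→l: l black — skip
k black
Every edge goes to a white or black vertex — no back edge, so the graph is acyclic.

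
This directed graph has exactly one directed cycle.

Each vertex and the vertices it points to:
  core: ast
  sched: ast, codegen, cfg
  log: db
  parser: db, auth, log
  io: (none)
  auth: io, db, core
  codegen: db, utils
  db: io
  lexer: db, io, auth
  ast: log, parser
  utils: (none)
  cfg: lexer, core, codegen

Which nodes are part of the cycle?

ast, auth, core, parser

DFS with gray/black marking from ast:
ast gray
  log gray
    db gray
      io gray
      io black
    db black
  log black
  parser gray
    parser→db: db black — skip
    auth gray
      auth→io: io black — skip
      auth→db: db black — skip
      core gray
        core→ast: ast is gray → back edge
Back edge closes the cycle ast → parser → auth → core → ast; its vertices are {ast, auth, core, parser}.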